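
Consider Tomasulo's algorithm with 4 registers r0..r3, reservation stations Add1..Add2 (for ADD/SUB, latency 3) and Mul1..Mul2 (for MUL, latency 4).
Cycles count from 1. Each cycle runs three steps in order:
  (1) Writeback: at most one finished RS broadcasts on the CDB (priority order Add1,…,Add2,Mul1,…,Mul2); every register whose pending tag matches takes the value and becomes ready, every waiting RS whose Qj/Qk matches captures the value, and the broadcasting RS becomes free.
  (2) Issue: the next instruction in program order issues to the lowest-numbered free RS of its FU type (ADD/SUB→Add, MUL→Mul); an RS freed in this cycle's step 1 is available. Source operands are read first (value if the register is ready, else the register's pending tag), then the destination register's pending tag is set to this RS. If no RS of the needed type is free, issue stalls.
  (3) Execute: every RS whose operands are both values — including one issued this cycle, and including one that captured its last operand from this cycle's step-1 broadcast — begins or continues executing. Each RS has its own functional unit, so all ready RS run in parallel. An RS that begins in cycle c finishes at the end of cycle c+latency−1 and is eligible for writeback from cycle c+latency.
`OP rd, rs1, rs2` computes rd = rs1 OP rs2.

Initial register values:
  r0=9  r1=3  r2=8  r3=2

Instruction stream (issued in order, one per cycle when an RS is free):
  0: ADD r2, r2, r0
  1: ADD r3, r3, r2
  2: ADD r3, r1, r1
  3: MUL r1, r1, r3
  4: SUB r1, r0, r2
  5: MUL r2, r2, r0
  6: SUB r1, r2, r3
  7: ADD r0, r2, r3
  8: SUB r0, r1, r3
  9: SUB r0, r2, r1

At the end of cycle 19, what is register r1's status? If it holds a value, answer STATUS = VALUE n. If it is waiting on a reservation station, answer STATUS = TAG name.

STATUS = VALUE 147

  c1: issue ADD r2<-Add1  regs: r0:9,r1:3,r2:Add1,r3:2
  c2: issue ADD r3<-Add2  regs: r0:9,r1:3,r2:Add1,r3:Add2
  c3: stall  regs: r0:9,r1:3,r2:Add1,r3:Add2
  c4: CDB Add1=17; issue ADD r3<-Add1  regs: r0:9,r1:3,r2:17,r3:Add1
  c5: issue MUL r1<-Mul1  regs: r0:9,r1:Mul1,r2:17,r3:Add1
  c6: stall  regs: r0:9,r1:Mul1,r2:17,r3:Add1
  c7: CDB Add1=6; issue SUB r1<-Add1  regs: r0:9,r1:Add1,r2:17,r3:6
  c8: CDB Add2=19; issue MUL r2<-Mul2  regs: r0:9,r1:Add1,r2:Mul2,r3:6
  c9: issue SUB r1<-Add2  regs: r0:9,r1:Add2,r2:Mul2,r3:6
  c10: CDB Add1=-8; issue ADD r0<-Add1  regs: r0:Add1,r1:Add2,r2:Mul2,r3:6
  c11: CDB Mul1=18; stall  regs: r0:Add1,r1:Add2,r2:Mul2,r3:6
  c12: CDB Mul2=153; stall  regs: r0:Add1,r1:Add2,r2:153,r3:6
  c13: stall  regs: r0:Add1,r1:Add2,r2:153,r3:6
  c14: stall  regs: r0:Add1,r1:Add2,r2:153,r3:6
  c15: CDB Add1=159; issue SUB r0<-Add1  regs: r0:Add1,r1:Add2,r2:153,r3:6
  c16: CDB Add2=147; issue SUB r0<-Add2  regs: r0:Add2,r1:147,r2:153,r3:6
  c17: -  regs: r0:Add2,r1:147,r2:153,r3:6
  c18: -  regs: r0:Add2,r1:147,r2:153,r3:6
  c19: CDB Add1=141  regs: r0:Add2,r1:147,r2:153,r3:6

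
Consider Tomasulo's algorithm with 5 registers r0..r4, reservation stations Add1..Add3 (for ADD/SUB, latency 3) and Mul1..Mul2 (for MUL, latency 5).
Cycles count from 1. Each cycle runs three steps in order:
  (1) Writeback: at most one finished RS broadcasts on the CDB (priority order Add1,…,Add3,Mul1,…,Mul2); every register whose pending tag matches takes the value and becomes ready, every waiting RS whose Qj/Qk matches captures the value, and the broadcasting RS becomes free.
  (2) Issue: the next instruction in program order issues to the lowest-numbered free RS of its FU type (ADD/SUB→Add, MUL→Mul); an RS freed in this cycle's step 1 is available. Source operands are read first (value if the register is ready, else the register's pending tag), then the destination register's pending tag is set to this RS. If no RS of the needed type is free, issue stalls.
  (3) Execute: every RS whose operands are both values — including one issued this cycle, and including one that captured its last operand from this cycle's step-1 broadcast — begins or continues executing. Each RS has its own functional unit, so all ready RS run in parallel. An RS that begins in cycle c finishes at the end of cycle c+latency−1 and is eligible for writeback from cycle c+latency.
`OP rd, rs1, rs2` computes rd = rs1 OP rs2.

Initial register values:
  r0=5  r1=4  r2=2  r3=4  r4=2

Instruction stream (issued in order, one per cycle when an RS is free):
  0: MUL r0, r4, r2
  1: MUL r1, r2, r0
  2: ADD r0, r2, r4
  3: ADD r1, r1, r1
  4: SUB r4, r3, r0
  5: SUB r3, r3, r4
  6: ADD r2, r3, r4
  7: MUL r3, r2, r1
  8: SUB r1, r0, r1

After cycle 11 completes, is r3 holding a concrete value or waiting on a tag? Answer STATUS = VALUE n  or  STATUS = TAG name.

STATUS = TAG Mul1

  c1: issue MUL r0<-Mul1  regs: r0:Mul1,r1:4,r2:2,r3:4,r4:2
  c2: issue MUL r1<-Mul2  regs: r0:Mul1,r1:Mul2,r2:2,r3:4,r4:2
  c3: issue ADD r0<-Add1  regs: r0:Add1,r1:Mul2,r2:2,r3:4,r4:2
  c4: issue ADD r1<-Add2  regs: r0:Add1,r1:Add2,r2:2,r3:4,r4:2
  c5: issue SUB r4<-Add3  regs: r0:Add1,r1:Add2,r2:2,r3:4,r4:Add3
  c6: CDB Add1=4; issue SUB r3<-Add1  regs: r0:4,r1:Add2,r2:2,r3:Add1,r4:Add3
  c7: CDB Mul1=4; stall  regs: r0:4,r1:Add2,r2:2,r3:Add1,r4:Add3
  c8: stall  regs: r0:4,r1:Add2,r2:2,r3:Add1,r4:Add3
  c9: CDB Add3=0; issue ADD r2<-Add3  regs: r0:4,r1:Add2,r2:Add3,r3:Add1,r4:0
  c10: issue MUL r3<-Mul1  regs: r0:4,r1:Add2,r2:Add3,r3:Mul1,r4:0
  c11: stall  regs: r0:4,r1:Add2,r2:Add3,r3:Mul1,r4:0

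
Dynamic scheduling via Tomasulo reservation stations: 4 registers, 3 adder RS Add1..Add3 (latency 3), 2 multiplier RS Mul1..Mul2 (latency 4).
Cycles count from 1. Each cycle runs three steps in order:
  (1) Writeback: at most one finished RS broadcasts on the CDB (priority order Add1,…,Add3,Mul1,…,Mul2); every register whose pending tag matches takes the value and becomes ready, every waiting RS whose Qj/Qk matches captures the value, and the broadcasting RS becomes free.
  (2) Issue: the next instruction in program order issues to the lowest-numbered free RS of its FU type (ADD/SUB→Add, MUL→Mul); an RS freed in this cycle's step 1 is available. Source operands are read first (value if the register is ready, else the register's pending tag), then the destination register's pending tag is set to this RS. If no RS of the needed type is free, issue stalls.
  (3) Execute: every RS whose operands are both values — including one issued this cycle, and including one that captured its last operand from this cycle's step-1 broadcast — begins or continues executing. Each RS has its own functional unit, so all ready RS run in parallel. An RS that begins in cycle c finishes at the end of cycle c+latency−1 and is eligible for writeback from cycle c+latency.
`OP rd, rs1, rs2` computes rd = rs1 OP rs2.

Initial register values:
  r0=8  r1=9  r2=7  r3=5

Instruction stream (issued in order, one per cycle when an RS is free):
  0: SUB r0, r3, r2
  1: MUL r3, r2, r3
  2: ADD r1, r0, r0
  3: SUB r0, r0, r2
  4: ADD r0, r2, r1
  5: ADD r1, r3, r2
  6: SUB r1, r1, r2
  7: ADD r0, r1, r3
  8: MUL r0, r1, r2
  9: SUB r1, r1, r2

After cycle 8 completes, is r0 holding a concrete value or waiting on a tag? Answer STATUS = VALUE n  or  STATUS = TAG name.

STATUS = TAG Add3

  c1: issue SUB r0<-Add1  regs: r0:Add1,r1:9,r2:7,r3:5
  c2: issue MUL r3<-Mul1  regs: r0:Add1,r1:9,r2:7,r3:Mul1
  c3: issue ADD r1<-Add2  regs: r0:Add1,r1:Add2,r2:7,r3:Mul1
  c4: CDB Add1=-2; issue SUB r0<-Add1  regs: r0:Add1,r1:Add2,r2:7,r3:Mul1
  c5: issue ADD r0<-Add3  regs: r0:Add3,r1:Add2,r2:7,r3:Mul1
  c6: CDB Mul1=35; stall  regs: r0:Add3,r1:Add2,r2:7,r3:35
  c7: CDB Add1=-9; issue ADD r1<-Add1  regs: r0:Add3,r1:Add1,r2:7,r3:35
  c8: CDB Add2=-4; issue SUB r1<-Add2  regs: r0:Add3,r1:Add2,r2:7,r3:35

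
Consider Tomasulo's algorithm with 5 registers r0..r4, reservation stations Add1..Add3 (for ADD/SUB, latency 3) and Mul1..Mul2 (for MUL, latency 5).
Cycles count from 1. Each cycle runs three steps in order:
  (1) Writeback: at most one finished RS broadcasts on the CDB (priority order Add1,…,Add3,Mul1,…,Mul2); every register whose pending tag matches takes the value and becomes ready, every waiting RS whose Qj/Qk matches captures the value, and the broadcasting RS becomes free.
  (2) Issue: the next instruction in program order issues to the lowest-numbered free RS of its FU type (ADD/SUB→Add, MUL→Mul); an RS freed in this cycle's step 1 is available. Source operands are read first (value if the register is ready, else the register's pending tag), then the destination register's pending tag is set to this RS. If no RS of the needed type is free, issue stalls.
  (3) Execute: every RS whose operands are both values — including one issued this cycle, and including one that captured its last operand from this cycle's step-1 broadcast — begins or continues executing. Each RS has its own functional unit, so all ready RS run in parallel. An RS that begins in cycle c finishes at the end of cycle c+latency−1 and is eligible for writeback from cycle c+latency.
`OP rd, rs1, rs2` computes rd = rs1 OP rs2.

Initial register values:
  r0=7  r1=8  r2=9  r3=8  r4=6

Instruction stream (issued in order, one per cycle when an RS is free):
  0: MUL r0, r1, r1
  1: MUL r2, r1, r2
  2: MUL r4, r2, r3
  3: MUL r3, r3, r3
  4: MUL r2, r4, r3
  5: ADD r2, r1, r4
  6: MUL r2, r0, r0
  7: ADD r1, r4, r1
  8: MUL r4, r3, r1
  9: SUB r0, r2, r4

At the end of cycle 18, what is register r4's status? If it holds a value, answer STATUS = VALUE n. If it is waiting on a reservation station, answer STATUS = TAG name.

  c1: issue MUL r0<-Mul1  regs: r0:Mul1,r1:8,r2:9,r3:8,r4:6
  c2: issue MUL r2<-Mul2  regs: r0:Mul1,r1:8,r2:Mul2,r3:8,r4:6
  c3: stall  regs: r0:Mul1,r1:8,r2:Mul2,r3:8,r4:6
  c4: stall  regs: r0:Mul1,r1:8,r2:Mul2,r3:8,r4:6
  c5: stall  regs: r0:Mul1,r1:8,r2:Mul2,r3:8,r4:6
  c6: CDB Mul1=64; issue MUL r4<-Mul1  regs: r0:64,r1:8,r2:Mul2,r3:8,r4:Mul1
  c7: CDB Mul2=72; issue MUL r3<-Mul2  regs: r0:64,r1:8,r2:72,r3:Mul2,r4:Mul1
  c8: stall  regs: r0:64,r1:8,r2:72,r3:Mul2,r4:Mul1
  c9: stall  regs: r0:64,r1:8,r2:72,r3:Mul2,r4:Mul1
  c10: stall  regs: r0:64,r1:8,r2:72,r3:Mul2,r4:Mul1
  c11: stall  regs: r0:64,r1:8,r2:72,r3:Mul2,r4:Mul1
  c12: CDB Mul1=576; issue MUL r2<-Mul1  regs: r0:64,r1:8,r2:Mul1,r3:Mul2,r4:576
  c13: CDB Mul2=64; issue ADD r2<-Add1  regs: r0:64,r1:8,r2:Add1,r3:64,r4:576
  c14: issue MUL r2<-Mul2  regs: r0:64,r1:8,r2:Mul2,r3:64,r4:576
  c15: issue ADD r1<-Add2  regs: r0:64,r1:Add2,r2:Mul2,r3:64,r4:576
  c16: CDB Add1=584; stall  regs: r0:64,r1:Add2,r2:Mul2,r3:64,r4:576
  c17: stall  regs: r0:64,r1:Add2,r2:Mul2,r3:64,r4:576
  c18: CDB Add2=584; stall  regs: r0:64,r1:584,r2:Mul2,r3:64,r4:576

STATUS = VALUE 576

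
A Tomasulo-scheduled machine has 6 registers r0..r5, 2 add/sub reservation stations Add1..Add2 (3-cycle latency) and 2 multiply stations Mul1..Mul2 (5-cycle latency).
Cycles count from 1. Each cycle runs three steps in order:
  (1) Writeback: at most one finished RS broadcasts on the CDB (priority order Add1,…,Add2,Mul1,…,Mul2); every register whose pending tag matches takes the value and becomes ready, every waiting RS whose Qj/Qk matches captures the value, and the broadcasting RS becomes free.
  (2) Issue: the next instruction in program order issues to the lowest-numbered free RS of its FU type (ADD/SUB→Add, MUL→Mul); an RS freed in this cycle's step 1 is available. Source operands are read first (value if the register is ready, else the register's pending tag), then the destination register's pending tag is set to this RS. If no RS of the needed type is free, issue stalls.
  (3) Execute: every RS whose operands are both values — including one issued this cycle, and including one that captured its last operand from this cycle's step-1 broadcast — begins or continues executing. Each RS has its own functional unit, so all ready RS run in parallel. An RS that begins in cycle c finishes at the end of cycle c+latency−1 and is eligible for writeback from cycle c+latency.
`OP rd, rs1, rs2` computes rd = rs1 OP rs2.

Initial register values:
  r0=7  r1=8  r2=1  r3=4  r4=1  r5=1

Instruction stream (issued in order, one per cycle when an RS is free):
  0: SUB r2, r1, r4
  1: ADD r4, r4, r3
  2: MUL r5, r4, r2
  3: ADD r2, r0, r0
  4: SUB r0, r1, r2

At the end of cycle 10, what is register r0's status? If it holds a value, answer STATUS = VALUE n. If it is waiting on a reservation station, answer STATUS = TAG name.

  c1: issue SUB r2<-Add1  regs: r0:7,r1:8,r2:Add1,r3:4,r4:1,r5:1
  c2: issue ADD r4<-Add2  regs: r0:7,r1:8,r2:Add1,r3:4,r4:Add2,r5:1
  c3: issue MUL r5<-Mul1  regs: r0:7,r1:8,r2:Add1,r3:4,r4:Add2,r5:Mul1
  c4: CDB Add1=7; issue ADD r2<-Add1  regs: r0:7,r1:8,r2:Add1,r3:4,r4:Add2,r5:Mul1
  c5: CDB Add2=5; issue SUB r0<-Add2  regs: r0:Add2,r1:8,r2:Add1,r3:4,r4:5,r5:Mul1
  c6: -  regs: r0:Add2,r1:8,r2:Add1,r3:4,r4:5,r5:Mul1
  c7: CDB Add1=14  regs: r0:Add2,r1:8,r2:14,r3:4,r4:5,r5:Mul1
  c8: -  regs: r0:Add2,r1:8,r2:14,r3:4,r4:5,r5:Mul1
  c9: -  regs: r0:Add2,r1:8,r2:14,r3:4,r4:5,r5:Mul1
  c10: CDB Add2=-6  regs: r0:-6,r1:8,r2:14,r3:4,r4:5,r5:Mul1

STATUS = VALUE -6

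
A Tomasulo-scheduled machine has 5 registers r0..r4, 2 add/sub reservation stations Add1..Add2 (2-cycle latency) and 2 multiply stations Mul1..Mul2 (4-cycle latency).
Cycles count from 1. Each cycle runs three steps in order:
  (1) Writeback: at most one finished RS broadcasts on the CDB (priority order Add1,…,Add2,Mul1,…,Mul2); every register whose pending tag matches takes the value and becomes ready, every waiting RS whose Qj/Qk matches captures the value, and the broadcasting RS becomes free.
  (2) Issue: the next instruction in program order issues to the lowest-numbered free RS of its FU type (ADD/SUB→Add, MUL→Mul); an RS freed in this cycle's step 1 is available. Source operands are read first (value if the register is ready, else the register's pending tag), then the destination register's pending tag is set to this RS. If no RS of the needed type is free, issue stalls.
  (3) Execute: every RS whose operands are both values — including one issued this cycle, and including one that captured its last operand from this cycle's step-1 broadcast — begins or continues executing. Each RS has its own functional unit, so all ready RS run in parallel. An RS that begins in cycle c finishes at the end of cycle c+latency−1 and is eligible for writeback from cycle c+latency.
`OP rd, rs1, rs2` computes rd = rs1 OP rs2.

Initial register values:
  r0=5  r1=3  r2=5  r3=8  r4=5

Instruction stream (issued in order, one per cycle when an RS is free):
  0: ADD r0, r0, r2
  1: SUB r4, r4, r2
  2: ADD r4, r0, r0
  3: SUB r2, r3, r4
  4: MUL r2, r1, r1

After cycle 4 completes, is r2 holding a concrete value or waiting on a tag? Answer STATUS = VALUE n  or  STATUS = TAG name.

  c1: issue ADD r0<-Add1  regs: r0:Add1,r1:3,r2:5,r3:8,r4:5
  c2: issue SUB r4<-Add2  regs: r0:Add1,r1:3,r2:5,r3:8,r4:Add2
  c3: CDB Add1=10; issue ADD r4<-Add1  regs: r0:10,r1:3,r2:5,r3:8,r4:Add1
  c4: CDB Add2=0; issue SUB r2<-Add2  regs: r0:10,r1:3,r2:Add2,r3:8,r4:Add1

STATUS = TAG Add2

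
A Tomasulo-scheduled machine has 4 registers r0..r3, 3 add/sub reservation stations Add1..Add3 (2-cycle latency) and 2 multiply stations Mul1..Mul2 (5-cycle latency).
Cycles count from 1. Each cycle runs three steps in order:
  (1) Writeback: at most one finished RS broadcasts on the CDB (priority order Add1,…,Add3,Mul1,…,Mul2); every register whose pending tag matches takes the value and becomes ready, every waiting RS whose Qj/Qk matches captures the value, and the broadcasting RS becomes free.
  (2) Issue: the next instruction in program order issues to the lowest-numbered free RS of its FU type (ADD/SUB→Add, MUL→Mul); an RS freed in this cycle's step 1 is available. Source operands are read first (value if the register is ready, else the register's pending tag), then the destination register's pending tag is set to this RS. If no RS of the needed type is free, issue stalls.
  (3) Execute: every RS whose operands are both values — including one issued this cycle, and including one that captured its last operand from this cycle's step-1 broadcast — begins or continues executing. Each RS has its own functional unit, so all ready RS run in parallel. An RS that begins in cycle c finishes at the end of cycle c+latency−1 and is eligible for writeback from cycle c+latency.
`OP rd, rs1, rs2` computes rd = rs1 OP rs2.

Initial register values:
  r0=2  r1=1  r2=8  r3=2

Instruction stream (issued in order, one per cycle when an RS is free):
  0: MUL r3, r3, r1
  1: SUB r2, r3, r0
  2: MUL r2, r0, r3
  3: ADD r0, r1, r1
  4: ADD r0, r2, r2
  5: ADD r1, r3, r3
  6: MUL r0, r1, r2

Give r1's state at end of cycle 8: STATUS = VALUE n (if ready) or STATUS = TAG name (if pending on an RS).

c1: issue MUL r3<-Mul1 | r0:2,r1:1,r2:8,r3:Mul1
c2: issue SUB r2<-Add1 | r0:2,r1:1,r2:Add1,r3:Mul1
c3: issue MUL r2<-Mul2 | r0:2,r1:1,r2:Mul2,r3:Mul1
c4: issue ADD r0<-Add2 | r0:Add2,r1:1,r2:Mul2,r3:Mul1
c5: issue ADD r0<-Add3 | r0:Add3,r1:1,r2:Mul2,r3:Mul1
c6: CDB Add2=2; issue ADD r1<-Add2 | r0:Add3,r1:Add2,r2:Mul2,r3:Mul1
c7: CDB Mul1=2; issue MUL r0<-Mul1 | r0:Mul1,r1:Add2,r2:Mul2,r3:2
c8: - | r0:Mul1,r1:Add2,r2:Mul2,r3:2

STATUS = TAG Add2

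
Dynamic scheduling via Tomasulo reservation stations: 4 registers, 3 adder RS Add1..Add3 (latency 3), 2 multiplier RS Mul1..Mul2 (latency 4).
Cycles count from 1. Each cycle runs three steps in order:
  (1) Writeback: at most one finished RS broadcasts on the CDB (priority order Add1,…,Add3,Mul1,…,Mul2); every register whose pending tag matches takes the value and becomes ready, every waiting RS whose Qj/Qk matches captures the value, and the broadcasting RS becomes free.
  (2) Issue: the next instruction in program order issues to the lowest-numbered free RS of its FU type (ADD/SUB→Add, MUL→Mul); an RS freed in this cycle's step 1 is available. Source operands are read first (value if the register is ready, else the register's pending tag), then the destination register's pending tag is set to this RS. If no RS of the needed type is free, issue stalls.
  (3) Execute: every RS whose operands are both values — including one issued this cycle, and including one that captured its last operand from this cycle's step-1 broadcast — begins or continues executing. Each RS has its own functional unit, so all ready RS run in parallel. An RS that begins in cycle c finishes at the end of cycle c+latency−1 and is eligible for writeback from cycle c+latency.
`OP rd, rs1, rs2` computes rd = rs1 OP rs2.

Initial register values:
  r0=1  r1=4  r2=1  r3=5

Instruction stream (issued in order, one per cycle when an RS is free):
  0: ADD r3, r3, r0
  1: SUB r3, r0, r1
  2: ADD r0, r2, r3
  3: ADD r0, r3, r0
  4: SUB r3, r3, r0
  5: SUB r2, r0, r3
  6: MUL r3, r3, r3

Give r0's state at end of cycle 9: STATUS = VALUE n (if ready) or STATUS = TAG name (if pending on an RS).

c1: issue ADD r3<-Add1 | r0:1,r1:4,r2:1,r3:Add1
c2: issue SUB r3<-Add2 | r0:1,r1:4,r2:1,r3:Add2
c3: issue ADD r0<-Add3 | r0:Add3,r1:4,r2:1,r3:Add2
c4: CDB Add1=6; issue ADD r0<-Add1 | r0:Add1,r1:4,r2:1,r3:Add2
c5: CDB Add2=-3; issue SUB r3<-Add2 | r0:Add1,r1:4,r2:1,r3:Add2
c6: stall | r0:Add1,r1:4,r2:1,r3:Add2
c7: stall | r0:Add1,r1:4,r2:1,r3:Add2
c8: CDB Add3=-2; issue SUB r2<-Add3 | r0:Add1,r1:4,r2:Add3,r3:Add2
c9: issue MUL r3<-Mul1 | r0:Add1,r1:4,r2:Add3,r3:Mul1

STATUS = TAG Add1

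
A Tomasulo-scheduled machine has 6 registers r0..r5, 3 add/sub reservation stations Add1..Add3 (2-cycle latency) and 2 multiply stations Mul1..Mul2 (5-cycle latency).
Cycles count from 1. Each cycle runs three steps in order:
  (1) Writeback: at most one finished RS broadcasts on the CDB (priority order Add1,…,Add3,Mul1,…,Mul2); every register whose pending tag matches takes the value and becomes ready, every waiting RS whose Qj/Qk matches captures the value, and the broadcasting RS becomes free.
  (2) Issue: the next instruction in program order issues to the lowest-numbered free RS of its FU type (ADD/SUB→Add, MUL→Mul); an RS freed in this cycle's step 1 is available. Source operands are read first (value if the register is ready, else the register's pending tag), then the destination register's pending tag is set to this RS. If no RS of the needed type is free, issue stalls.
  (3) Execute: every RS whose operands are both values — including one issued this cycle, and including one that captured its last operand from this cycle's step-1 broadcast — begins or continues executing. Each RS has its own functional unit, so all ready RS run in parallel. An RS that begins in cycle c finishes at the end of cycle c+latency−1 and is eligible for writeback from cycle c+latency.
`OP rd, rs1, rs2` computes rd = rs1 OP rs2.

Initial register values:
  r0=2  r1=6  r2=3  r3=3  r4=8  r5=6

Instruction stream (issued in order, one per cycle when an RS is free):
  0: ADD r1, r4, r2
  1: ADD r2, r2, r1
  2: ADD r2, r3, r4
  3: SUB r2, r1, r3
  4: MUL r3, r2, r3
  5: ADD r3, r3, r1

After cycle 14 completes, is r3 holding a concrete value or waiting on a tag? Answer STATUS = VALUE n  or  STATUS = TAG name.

  c1: issue ADD r1<-Add1  regs: r0:2,r1:Add1,r2:3,r3:3,r4:8,r5:6
  c2: issue ADD r2<-Add2  regs: r0:2,r1:Add1,r2:Add2,r3:3,r4:8,r5:6
  c3: CDB Add1=11; issue ADD r2<-Add1  regs: r0:2,r1:11,r2:Add1,r3:3,r4:8,r5:6
  c4: issue SUB r2<-Add3  regs: r0:2,r1:11,r2:Add3,r3:3,r4:8,r5:6
  c5: CDB Add1=11; issue MUL r3<-Mul1  regs: r0:2,r1:11,r2:Add3,r3:Mul1,r4:8,r5:6
  c6: CDB Add2=14; issue ADD r3<-Add1  regs: r0:2,r1:11,r2:Add3,r3:Add1,r4:8,r5:6
  c7: CDB Add3=8  regs: r0:2,r1:11,r2:8,r3:Add1,r4:8,r5:6
  c8: -  regs: r0:2,r1:11,r2:8,r3:Add1,r4:8,r5:6
  c9: -  regs: r0:2,r1:11,r2:8,r3:Add1,r4:8,r5:6
  c10: -  regs: r0:2,r1:11,r2:8,r3:Add1,r4:8,r5:6
  c11: -  regs: r0:2,r1:11,r2:8,r3:Add1,r4:8,r5:6
  c12: CDB Mul1=24  regs: r0:2,r1:11,r2:8,r3:Add1,r4:8,r5:6
  c13: -  regs: r0:2,r1:11,r2:8,r3:Add1,r4:8,r5:6
  c14: CDB Add1=35  regs: r0:2,r1:11,r2:8,r3:35,r4:8,r5:6

STATUS = VALUE 35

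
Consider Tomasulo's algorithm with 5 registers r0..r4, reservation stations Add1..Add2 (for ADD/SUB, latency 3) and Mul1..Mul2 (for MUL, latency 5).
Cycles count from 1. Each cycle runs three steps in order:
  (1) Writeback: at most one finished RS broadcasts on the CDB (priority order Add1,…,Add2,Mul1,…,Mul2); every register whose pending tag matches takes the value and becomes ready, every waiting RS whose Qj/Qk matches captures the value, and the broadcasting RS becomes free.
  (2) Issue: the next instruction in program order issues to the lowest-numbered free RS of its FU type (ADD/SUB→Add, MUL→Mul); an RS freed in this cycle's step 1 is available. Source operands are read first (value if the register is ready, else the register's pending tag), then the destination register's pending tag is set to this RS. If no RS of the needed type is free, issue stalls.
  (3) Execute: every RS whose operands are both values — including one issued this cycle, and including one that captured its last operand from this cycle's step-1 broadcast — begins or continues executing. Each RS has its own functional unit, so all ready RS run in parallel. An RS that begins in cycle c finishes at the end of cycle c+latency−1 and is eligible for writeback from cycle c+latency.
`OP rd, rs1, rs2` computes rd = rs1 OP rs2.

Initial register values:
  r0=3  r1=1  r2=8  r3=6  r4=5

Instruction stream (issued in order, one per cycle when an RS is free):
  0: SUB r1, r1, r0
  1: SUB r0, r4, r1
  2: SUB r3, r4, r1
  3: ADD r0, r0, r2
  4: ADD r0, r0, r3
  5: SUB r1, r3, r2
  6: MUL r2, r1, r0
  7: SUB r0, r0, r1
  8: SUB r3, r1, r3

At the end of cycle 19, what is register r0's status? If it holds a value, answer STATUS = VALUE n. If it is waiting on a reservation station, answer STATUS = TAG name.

STATUS = VALUE 23

c1: issue SUB r1<-Add1 | r0:3,r1:Add1,r2:8,r3:6,r4:5
c2: issue SUB r0<-Add2 | r0:Add2,r1:Add1,r2:8,r3:6,r4:5
c3: stall | r0:Add2,r1:Add1,r2:8,r3:6,r4:5
c4: CDB Add1=-2; issue SUB r3<-Add1 | r0:Add2,r1:-2,r2:8,r3:Add1,r4:5
c5: stall | r0:Add2,r1:-2,r2:8,r3:Add1,r4:5
c6: stall | r0:Add2,r1:-2,r2:8,r3:Add1,r4:5
c7: CDB Add1=7; issue ADD r0<-Add1 | r0:Add1,r1:-2,r2:8,r3:7,r4:5
c8: CDB Add2=7; issue ADD r0<-Add2 | r0:Add2,r1:-2,r2:8,r3:7,r4:5
c9: stall | r0:Add2,r1:-2,r2:8,r3:7,r4:5
c10: stall | r0:Add2,r1:-2,r2:8,r3:7,r4:5
c11: CDB Add1=15; issue SUB r1<-Add1 | r0:Add2,r1:Add1,r2:8,r3:7,r4:5
c12: issue MUL r2<-Mul1 | r0:Add2,r1:Add1,r2:Mul1,r3:7,r4:5
c13: stall | r0:Add2,r1:Add1,r2:Mul1,r3:7,r4:5
c14: CDB Add1=-1; issue SUB r0<-Add1 | r0:Add1,r1:-1,r2:Mul1,r3:7,r4:5
c15: CDB Add2=22; issue SUB r3<-Add2 | r0:Add1,r1:-1,r2:Mul1,r3:Add2,r4:5
c16: - | r0:Add1,r1:-1,r2:Mul1,r3:Add2,r4:5
c17: - | r0:Add1,r1:-1,r2:Mul1,r3:Add2,r4:5
c18: CDB Add1=23 | r0:23,r1:-1,r2:Mul1,r3:Add2,r4:5
c19: CDB Add2=-8 | r0:23,r1:-1,r2:Mul1,r3:-8,r4:5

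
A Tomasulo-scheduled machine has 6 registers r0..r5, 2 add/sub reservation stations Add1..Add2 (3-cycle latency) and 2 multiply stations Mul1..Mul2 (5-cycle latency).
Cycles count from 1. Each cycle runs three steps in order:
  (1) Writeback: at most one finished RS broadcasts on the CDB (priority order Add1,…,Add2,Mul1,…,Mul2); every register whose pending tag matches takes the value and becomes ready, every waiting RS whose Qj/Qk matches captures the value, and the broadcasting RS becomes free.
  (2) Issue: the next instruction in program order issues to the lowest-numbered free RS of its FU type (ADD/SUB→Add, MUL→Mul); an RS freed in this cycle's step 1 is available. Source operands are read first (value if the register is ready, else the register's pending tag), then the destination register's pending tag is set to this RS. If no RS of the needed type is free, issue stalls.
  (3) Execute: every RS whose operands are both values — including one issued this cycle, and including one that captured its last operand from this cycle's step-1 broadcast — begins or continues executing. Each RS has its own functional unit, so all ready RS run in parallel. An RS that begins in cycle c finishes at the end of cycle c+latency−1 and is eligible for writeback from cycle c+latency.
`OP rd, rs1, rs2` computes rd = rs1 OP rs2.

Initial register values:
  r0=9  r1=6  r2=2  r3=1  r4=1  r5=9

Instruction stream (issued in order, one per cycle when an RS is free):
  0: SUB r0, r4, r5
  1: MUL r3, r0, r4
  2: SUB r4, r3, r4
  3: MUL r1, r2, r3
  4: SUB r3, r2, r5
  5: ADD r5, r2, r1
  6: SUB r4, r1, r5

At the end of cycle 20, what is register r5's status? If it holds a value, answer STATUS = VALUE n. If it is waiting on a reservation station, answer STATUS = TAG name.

cycle 1: issue SUB r0<-Add1 // r0:Add1,r1:6,r2:2,r3:1,r4:1,r5:9
cycle 2: issue MUL r3<-Mul1 // r0:Add1,r1:6,r2:2,r3:Mul1,r4:1,r5:9
cycle 3: issue SUB r4<-Add2 // r0:Add1,r1:6,r2:2,r3:Mul1,r4:Add2,r5:9
cycle 4: CDB Add1=-8; issue MUL r1<-Mul2 // r0:-8,r1:Mul2,r2:2,r3:Mul1,r4:Add2,r5:9
cycle 5: issue SUB r3<-Add1 // r0:-8,r1:Mul2,r2:2,r3:Add1,r4:Add2,r5:9
cycle 6: stall // r0:-8,r1:Mul2,r2:2,r3:Add1,r4:Add2,r5:9
cycle 7: stall // r0:-8,r1:Mul2,r2:2,r3:Add1,r4:Add2,r5:9
cycle 8: CDB Add1=-7; issue ADD r5<-Add1 // r0:-8,r1:Mul2,r2:2,r3:-7,r4:Add2,r5:Add1
cycle 9: CDB Mul1=-8; stall // r0:-8,r1:Mul2,r2:2,r3:-7,r4:Add2,r5:Add1
cycle 10: stall // r0:-8,r1:Mul2,r2:2,r3:-7,r4:Add2,r5:Add1
cycle 11: stall // r0:-8,r1:Mul2,r2:2,r3:-7,r4:Add2,r5:Add1
cycle 12: CDB Add2=-9; issue SUB r4<-Add2 // r0:-8,r1:Mul2,r2:2,r3:-7,r4:Add2,r5:Add1
cycle 13: - // r0:-8,r1:Mul2,r2:2,r3:-7,r4:Add2,r5:Add1
cycle 14: CDB Mul2=-16 // r0:-8,r1:-16,r2:2,r3:-7,r4:Add2,r5:Add1
cycle 15: - // r0:-8,r1:-16,r2:2,r3:-7,r4:Add2,r5:Add1
cycle 16: - // r0:-8,r1:-16,r2:2,r3:-7,r4:Add2,r5:Add1
cycle 17: CDB Add1=-14 // r0:-8,r1:-16,r2:2,r3:-7,r4:Add2,r5:-14
cycle 18: - // r0:-8,r1:-16,r2:2,r3:-7,r4:Add2,r5:-14
cycle 19: - // r0:-8,r1:-16,r2:2,r3:-7,r4:Add2,r5:-14
cycle 20: CDB Add2=-2 // r0:-8,r1:-16,r2:2,r3:-7,r4:-2,r5:-14

STATUS = VALUE -14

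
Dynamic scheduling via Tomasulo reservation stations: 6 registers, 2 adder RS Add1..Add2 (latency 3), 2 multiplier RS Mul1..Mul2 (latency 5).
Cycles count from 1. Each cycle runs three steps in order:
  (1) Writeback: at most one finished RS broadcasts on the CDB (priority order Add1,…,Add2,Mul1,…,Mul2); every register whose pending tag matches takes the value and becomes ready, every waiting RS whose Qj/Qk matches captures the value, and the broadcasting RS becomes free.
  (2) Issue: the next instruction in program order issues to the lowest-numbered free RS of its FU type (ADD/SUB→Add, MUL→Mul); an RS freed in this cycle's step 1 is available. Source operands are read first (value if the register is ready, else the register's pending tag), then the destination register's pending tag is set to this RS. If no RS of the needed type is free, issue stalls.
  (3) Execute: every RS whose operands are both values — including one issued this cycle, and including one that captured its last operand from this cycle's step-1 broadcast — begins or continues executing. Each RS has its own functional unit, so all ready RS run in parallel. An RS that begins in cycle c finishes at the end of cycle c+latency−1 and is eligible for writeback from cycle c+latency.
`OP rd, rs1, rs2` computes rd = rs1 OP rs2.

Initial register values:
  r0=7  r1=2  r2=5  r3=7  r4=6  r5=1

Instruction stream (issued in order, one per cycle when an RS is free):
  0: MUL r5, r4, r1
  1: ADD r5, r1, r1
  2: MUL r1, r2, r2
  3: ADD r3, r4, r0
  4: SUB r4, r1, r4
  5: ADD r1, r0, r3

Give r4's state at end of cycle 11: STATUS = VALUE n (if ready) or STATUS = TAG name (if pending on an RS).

c1: issue MUL r5<-Mul1 | r0:7,r1:2,r2:5,r3:7,r4:6,r5:Mul1
c2: issue ADD r5<-Add1 | r0:7,r1:2,r2:5,r3:7,r4:6,r5:Add1
c3: issue MUL r1<-Mul2 | r0:7,r1:Mul2,r2:5,r3:7,r4:6,r5:Add1
c4: issue ADD r3<-Add2 | r0:7,r1:Mul2,r2:5,r3:Add2,r4:6,r5:Add1
c5: CDB Add1=4; issue SUB r4<-Add1 | r0:7,r1:Mul2,r2:5,r3:Add2,r4:Add1,r5:4
c6: CDB Mul1=12; stall | r0:7,r1:Mul2,r2:5,r3:Add2,r4:Add1,r5:4
c7: CDB Add2=13; issue ADD r1<-Add2 | r0:7,r1:Add2,r2:5,r3:13,r4:Add1,r5:4
c8: CDB Mul2=25 | r0:7,r1:Add2,r2:5,r3:13,r4:Add1,r5:4
c9: - | r0:7,r1:Add2,r2:5,r3:13,r4:Add1,r5:4
c10: CDB Add2=20 | r0:7,r1:20,r2:5,r3:13,r4:Add1,r5:4
c11: CDB Add1=19 | r0:7,r1:20,r2:5,r3:13,r4:19,r5:4

STATUS = VALUE 19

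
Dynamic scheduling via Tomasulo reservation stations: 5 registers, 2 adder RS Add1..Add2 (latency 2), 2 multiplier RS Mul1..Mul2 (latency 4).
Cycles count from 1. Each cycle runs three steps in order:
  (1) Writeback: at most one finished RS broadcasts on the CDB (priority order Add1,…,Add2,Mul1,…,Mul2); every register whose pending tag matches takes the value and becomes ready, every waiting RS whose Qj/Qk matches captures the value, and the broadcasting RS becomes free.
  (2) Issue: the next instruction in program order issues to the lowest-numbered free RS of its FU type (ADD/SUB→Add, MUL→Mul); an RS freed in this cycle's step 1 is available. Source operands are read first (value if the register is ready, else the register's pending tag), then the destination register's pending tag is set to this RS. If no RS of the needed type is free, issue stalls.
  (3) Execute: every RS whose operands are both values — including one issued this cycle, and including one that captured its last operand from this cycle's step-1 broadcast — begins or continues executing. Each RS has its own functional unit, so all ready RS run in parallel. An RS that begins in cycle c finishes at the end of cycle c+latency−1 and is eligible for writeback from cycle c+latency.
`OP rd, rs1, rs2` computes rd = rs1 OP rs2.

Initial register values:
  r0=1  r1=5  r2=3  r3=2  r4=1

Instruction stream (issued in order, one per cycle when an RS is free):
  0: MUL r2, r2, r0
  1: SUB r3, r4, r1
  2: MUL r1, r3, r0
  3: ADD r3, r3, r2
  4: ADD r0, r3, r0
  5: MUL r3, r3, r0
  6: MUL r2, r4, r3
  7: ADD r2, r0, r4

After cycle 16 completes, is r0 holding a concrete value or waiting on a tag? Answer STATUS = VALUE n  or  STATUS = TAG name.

cycle 1: issue MUL r2<-Mul1 // r0:1,r1:5,r2:Mul1,r3:2,r4:1
cycle 2: issue SUB r3<-Add1 // r0:1,r1:5,r2:Mul1,r3:Add1,r4:1
cycle 3: issue MUL r1<-Mul2 // r0:1,r1:Mul2,r2:Mul1,r3:Add1,r4:1
cycle 4: CDB Add1=-4; issue ADD r3<-Add1 // r0:1,r1:Mul2,r2:Mul1,r3:Add1,r4:1
cycle 5: CDB Mul1=3; issue ADD r0<-Add2 // r0:Add2,r1:Mul2,r2:3,r3:Add1,r4:1
cycle 6: issue MUL r3<-Mul1 // r0:Add2,r1:Mul2,r2:3,r3:Mul1,r4:1
cycle 7: CDB Add1=-1; stall // r0:Add2,r1:Mul2,r2:3,r3:Mul1,r4:1
cycle 8: CDB Mul2=-4; issue MUL r2<-Mul2 // r0:Add2,r1:-4,r2:Mul2,r3:Mul1,r4:1
cycle 9: CDB Add2=0; issue ADD r2<-Add1 // r0:0,r1:-4,r2:Add1,r3:Mul1,r4:1
cycle 10: - // r0:0,r1:-4,r2:Add1,r3:Mul1,r4:1
cycle 11: CDB Add1=1 // r0:0,r1:-4,r2:1,r3:Mul1,r4:1
cycle 12: - // r0:0,r1:-4,r2:1,r3:Mul1,r4:1
cycle 13: CDB Mul1=0 // r0:0,r1:-4,r2:1,r3:0,r4:1
cycle 14: - // r0:0,r1:-4,r2:1,r3:0,r4:1
cycle 15: - // r0:0,r1:-4,r2:1,r3:0,r4:1
cycle 16: - // r0:0,r1:-4,r2:1,r3:0,r4:1

STATUS = VALUE 0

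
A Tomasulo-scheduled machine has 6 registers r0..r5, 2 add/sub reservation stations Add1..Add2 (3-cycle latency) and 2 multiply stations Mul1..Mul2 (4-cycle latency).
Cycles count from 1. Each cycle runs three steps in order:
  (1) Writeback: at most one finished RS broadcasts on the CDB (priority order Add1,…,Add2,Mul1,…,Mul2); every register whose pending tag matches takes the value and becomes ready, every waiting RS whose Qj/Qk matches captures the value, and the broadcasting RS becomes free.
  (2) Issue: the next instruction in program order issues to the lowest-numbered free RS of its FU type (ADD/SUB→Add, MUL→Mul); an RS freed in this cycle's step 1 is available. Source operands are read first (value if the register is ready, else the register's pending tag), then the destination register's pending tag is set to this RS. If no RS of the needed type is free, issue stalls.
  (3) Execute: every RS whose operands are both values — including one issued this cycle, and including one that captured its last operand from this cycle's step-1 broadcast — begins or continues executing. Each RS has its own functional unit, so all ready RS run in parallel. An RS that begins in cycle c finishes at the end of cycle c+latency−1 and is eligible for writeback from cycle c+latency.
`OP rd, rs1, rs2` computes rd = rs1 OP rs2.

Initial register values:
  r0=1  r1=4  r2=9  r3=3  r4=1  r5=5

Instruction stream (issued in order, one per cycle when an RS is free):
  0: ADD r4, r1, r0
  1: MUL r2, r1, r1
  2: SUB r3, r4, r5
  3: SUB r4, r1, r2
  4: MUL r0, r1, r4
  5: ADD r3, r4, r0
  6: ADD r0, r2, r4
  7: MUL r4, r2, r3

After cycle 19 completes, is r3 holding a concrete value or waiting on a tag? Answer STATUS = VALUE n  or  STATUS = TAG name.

STATUS = VALUE -60

  c1: issue ADD r4<-Add1  regs: r0:1,r1:4,r2:9,r3:3,r4:Add1,r5:5
  c2: issue MUL r2<-Mul1  regs: r0:1,r1:4,r2:Mul1,r3:3,r4:Add1,r5:5
  c3: issue SUB r3<-Add2  regs: r0:1,r1:4,r2:Mul1,r3:Add2,r4:Add1,r5:5
  c4: CDB Add1=5; issue SUB r4<-Add1  regs: r0:1,r1:4,r2:Mul1,r3:Add2,r4:Add1,r5:5
  c5: issue MUL r0<-Mul2  regs: r0:Mul2,r1:4,r2:Mul1,r3:Add2,r4:Add1,r5:5
  c6: CDB Mul1=16; stall  regs: r0:Mul2,r1:4,r2:16,r3:Add2,r4:Add1,r5:5
  c7: CDB Add2=0; issue ADD r3<-Add2  regs: r0:Mul2,r1:4,r2:16,r3:Add2,r4:Add1,r5:5
  c8: stall  regs: r0:Mul2,r1:4,r2:16,r3:Add2,r4:Add1,r5:5
  c9: CDB Add1=-12; issue ADD r0<-Add1  regs: r0:Add1,r1:4,r2:16,r3:Add2,r4:-12,r5:5
  c10: issue MUL r4<-Mul1  regs: r0:Add1,r1:4,r2:16,r3:Add2,r4:Mul1,r5:5
  c11: -  regs: r0:Add1,r1:4,r2:16,r3:Add2,r4:Mul1,r5:5
  c12: CDB Add1=4  regs: r0:4,r1:4,r2:16,r3:Add2,r4:Mul1,r5:5
  c13: CDB Mul2=-48  regs: r0:4,r1:4,r2:16,r3:Add2,r4:Mul1,r5:5
  c14: -  regs: r0:4,r1:4,r2:16,r3:Add2,r4:Mul1,r5:5
  c15: -  regs: r0:4,r1:4,r2:16,r3:Add2,r4:Mul1,r5:5
  c16: CDB Add2=-60  regs: r0:4,r1:4,r2:16,r3:-60,r4:Mul1,r5:5
  c17: -  regs: r0:4,r1:4,r2:16,r3:-60,r4:Mul1,r5:5
  c18: -  regs: r0:4,r1:4,r2:16,r3:-60,r4:Mul1,r5:5
  c19: -  regs: r0:4,r1:4,r2:16,r3:-60,r4:Mul1,r5:5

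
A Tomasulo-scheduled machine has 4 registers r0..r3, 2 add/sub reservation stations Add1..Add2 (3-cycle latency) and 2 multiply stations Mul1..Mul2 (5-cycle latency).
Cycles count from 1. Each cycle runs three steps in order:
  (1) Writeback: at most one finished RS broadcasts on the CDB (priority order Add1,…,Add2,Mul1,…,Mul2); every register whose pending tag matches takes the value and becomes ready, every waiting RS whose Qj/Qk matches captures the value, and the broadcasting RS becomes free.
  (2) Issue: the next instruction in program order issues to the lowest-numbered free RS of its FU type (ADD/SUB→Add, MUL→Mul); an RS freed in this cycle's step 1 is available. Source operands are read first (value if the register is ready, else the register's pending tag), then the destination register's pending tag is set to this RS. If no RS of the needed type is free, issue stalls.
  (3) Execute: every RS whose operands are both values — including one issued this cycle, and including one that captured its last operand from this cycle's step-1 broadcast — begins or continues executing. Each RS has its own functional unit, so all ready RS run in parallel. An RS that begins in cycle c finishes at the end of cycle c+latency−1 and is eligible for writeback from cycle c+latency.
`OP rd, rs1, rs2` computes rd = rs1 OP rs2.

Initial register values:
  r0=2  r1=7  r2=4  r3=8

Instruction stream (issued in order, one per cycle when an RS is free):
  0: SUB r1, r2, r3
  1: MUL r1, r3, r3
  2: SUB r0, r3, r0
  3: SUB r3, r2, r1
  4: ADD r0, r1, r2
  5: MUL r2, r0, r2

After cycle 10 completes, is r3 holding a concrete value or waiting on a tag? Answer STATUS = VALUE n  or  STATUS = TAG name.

STATUS = VALUE -60

  c1: issue SUB r1<-Add1  regs: r0:2,r1:Add1,r2:4,r3:8
  c2: issue MUL r1<-Mul1  regs: r0:2,r1:Mul1,r2:4,r3:8
  c3: issue SUB r0<-Add2  regs: r0:Add2,r1:Mul1,r2:4,r3:8
  c4: CDB Add1=-4; issue SUB r3<-Add1  regs: r0:Add2,r1:Mul1,r2:4,r3:Add1
  c5: stall  regs: r0:Add2,r1:Mul1,r2:4,r3:Add1
  c6: CDB Add2=6; issue ADD r0<-Add2  regs: r0:Add2,r1:Mul1,r2:4,r3:Add1
  c7: CDB Mul1=64; issue MUL r2<-Mul1  regs: r0:Add2,r1:64,r2:Mul1,r3:Add1
  c8: -  regs: r0:Add2,r1:64,r2:Mul1,r3:Add1
  c9: -  regs: r0:Add2,r1:64,r2:Mul1,r3:Add1
  c10: CDB Add1=-60  regs: r0:Add2,r1:64,r2:Mul1,r3:-60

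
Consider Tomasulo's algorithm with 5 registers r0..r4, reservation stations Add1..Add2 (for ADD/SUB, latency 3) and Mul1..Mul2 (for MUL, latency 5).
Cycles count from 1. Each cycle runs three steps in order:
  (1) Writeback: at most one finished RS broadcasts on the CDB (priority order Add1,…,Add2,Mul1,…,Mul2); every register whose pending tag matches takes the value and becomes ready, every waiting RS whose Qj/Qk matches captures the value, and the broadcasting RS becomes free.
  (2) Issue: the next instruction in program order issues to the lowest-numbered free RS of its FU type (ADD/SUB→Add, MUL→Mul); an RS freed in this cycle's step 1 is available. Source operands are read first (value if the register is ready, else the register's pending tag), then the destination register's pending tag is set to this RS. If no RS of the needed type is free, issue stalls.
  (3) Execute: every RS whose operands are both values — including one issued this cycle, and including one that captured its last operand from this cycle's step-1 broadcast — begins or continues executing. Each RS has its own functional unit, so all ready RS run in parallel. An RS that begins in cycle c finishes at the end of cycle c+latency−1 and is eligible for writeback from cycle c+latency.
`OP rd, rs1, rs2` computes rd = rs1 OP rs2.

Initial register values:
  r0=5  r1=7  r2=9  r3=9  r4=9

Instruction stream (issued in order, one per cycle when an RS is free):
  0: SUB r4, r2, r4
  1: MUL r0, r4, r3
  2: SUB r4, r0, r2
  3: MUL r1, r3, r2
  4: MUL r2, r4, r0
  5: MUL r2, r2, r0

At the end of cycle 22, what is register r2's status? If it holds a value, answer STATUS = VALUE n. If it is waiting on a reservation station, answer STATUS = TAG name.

  c1: issue SUB r4<-Add1  regs: r0:5,r1:7,r2:9,r3:9,r4:Add1
  c2: issue MUL r0<-Mul1  regs: r0:Mul1,r1:7,r2:9,r3:9,r4:Add1
  c3: issue SUB r4<-Add2  regs: r0:Mul1,r1:7,r2:9,r3:9,r4:Add2
  c4: CDB Add1=0; issue MUL r1<-Mul2  regs: r0:Mul1,r1:Mul2,r2:9,r3:9,r4:Add2
  c5: stall  regs: r0:Mul1,r1:Mul2,r2:9,r3:9,r4:Add2
  c6: stall  regs: r0:Mul1,r1:Mul2,r2:9,r3:9,r4:Add2
  c7: stall  regs: r0:Mul1,r1:Mul2,r2:9,r3:9,r4:Add2
  c8: stall  regs: r0:Mul1,r1:Mul2,r2:9,r3:9,r4:Add2
  c9: CDB Mul1=0; issue MUL r2<-Mul1  regs: r0:0,r1:Mul2,r2:Mul1,r3:9,r4:Add2
  c10: CDB Mul2=81; issue MUL r2<-Mul2  regs: r0:0,r1:81,r2:Mul2,r3:9,r4:Add2
  c11: -  regs: r0:0,r1:81,r2:Mul2,r3:9,r4:Add2
  c12: CDB Add2=-9  regs: r0:0,r1:81,r2:Mul2,r3:9,r4:-9
  c13: -  regs: r0:0,r1:81,r2:Mul2,r3:9,r4:-9
  c14: -  regs: r0:0,r1:81,r2:Mul2,r3:9,r4:-9
  c15: -  regs: r0:0,r1:81,r2:Mul2,r3:9,r4:-9
  c16: -  regs: r0:0,r1:81,r2:Mul2,r3:9,r4:-9
  c17: CDB Mul1=0  regs: r0:0,r1:81,r2:Mul2,r3:9,r4:-9
  c18: -  regs: r0:0,r1:81,r2:Mul2,r3:9,r4:-9
  c19: -  regs: r0:0,r1:81,r2:Mul2,r3:9,r4:-9
  c20: -  regs: r0:0,r1:81,r2:Mul2,r3:9,r4:-9
  c21: -  regs: r0:0,r1:81,r2:Mul2,r3:9,r4:-9
  c22: CDB Mul2=0  regs: r0:0,r1:81,r2:0,r3:9,r4:-9

STATUS = VALUE 0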